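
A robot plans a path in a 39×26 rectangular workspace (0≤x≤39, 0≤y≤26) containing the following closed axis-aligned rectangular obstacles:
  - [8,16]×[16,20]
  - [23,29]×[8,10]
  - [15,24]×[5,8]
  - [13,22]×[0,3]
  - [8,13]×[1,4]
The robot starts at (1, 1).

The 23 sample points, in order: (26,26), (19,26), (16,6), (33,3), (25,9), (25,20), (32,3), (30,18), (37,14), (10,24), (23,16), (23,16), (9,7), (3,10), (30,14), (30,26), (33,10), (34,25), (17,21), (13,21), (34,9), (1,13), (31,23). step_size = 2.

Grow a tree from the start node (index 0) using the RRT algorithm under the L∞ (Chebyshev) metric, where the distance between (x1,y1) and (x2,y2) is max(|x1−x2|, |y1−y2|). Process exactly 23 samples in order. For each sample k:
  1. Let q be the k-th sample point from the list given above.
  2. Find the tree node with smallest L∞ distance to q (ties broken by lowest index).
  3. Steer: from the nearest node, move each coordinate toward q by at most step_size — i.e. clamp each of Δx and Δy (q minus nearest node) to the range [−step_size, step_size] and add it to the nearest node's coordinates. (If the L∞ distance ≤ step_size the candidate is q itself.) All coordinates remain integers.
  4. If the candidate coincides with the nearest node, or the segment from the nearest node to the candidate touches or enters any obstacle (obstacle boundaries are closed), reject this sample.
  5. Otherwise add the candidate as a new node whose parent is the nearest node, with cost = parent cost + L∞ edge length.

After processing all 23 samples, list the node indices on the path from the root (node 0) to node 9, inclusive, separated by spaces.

Path: 0 1 2 3 4 5 6 7 8 9

1. q=(26,26) nearest=0 d=25 new=(3,3) → add node 1 parent=0 cost=2
2. q=(19,26) nearest=1 d=23 new=(5,5) → add node 2 parent=1 cost=4
3. q=(16,6) nearest=2 d=11 new=(7,6) → add node 3 parent=2 cost=6
4. q=(33,3) nearest=3 d=26 new=(9,4) → blocked by [8,13]×[1,4], reject
5. q=(25,9) nearest=3 d=18 new=(9,8) → add node 4 parent=3 cost=8
6. q=(25,20) nearest=4 d=16 new=(11,10) → add node 5 parent=4 cost=10
7. q=(32,3) nearest=5 d=21 new=(13,8) → add node 6 parent=5 cost=12
8. q=(30,18) nearest=6 d=17 new=(15,10) → add node 7 parent=6 cost=14
9. q=(37,14) nearest=7 d=22 new=(17,12) → add node 8 parent=7 cost=16
10. q=(10,24) nearest=8 d=12 new=(15,14) → add node 9 parent=8 cost=18
11. q=(23,16) nearest=8 d=6 new=(19,14) → add node 10 parent=8 cost=18
12. q=(23,16) nearest=10 d=4 new=(21,16) → add node 11 parent=10 cost=20
13. q=(9,7) nearest=4 d=1 new=(9,7) → add node 12 parent=4 cost=9
14. q=(3,10) nearest=3 d=4 new=(5,8) → add node 13 parent=3 cost=8
15. q=(30,14) nearest=11 d=9 new=(23,14) → add node 14 parent=11 cost=22
16. q=(30,26) nearest=11 d=10 new=(23,18) → add node 15 parent=11 cost=22
17. q=(33,10) nearest=14 d=10 new=(25,12) → add node 16 parent=14 cost=24
18. q=(34,25) nearest=14 d=11 new=(25,16) → add node 17 parent=14 cost=24
19. q=(17,21) nearest=11 d=5 new=(19,18) → add node 18 parent=11 cost=22
20. q=(13,21) nearest=18 d=6 new=(17,20) → add node 19 parent=18 cost=24
21. q=(34,9) nearest=16 d=9 new=(27,10) → blocked by [23,29]×[8,10], reject
22. q=(1,13) nearest=13 d=5 new=(3,10) → add node 20 parent=13 cost=10
23. q=(31,23) nearest=17 d=7 new=(27,18) → add node 21 parent=17 cost=26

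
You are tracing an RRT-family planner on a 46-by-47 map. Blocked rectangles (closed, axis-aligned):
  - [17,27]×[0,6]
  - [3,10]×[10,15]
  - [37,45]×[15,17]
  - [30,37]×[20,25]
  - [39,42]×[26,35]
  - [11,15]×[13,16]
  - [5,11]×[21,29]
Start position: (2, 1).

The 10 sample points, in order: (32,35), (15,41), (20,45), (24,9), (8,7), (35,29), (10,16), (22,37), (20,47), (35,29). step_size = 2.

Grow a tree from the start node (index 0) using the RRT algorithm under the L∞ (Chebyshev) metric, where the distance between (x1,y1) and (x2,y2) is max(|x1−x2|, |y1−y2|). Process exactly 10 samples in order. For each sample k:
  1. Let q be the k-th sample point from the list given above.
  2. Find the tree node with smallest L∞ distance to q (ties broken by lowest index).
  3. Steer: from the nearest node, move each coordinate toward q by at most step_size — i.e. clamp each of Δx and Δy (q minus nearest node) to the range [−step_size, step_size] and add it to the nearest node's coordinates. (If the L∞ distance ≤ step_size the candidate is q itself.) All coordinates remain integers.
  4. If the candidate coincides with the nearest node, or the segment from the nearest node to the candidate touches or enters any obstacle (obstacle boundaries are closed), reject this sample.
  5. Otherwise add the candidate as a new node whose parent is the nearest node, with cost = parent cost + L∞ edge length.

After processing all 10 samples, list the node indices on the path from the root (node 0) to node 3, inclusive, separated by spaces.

1. q=(32,35) nearest=0 d=34 new=(4,3) → add node 1 parent=0 cost=2
2. q=(15,41) nearest=1 d=38 new=(6,5) → add node 2 parent=1 cost=4
3. q=(20,45) nearest=2 d=40 new=(8,7) → add node 3 parent=2 cost=6
4. q=(24,9) nearest=3 d=16 new=(10,9) → add node 4 parent=3 cost=8
5. q=(8,7) nearest=3 d=0 → coincident, reject
6. q=(35,29) nearest=4 d=25 new=(12,11) → add node 5 parent=4 cost=10
7. q=(10,16) nearest=5 d=5 new=(10,13) → blocked by [3,10]×[10,15], reject
8. q=(22,37) nearest=5 d=26 new=(14,13) → blocked by [11,15]×[13,16], reject
9. q=(20,47) nearest=5 d=36 new=(14,13) → blocked by [11,15]×[13,16], reject
10. q=(35,29) nearest=5 d=23 new=(14,13) → blocked by [11,15]×[13,16], reject

Path: 0 1 2 3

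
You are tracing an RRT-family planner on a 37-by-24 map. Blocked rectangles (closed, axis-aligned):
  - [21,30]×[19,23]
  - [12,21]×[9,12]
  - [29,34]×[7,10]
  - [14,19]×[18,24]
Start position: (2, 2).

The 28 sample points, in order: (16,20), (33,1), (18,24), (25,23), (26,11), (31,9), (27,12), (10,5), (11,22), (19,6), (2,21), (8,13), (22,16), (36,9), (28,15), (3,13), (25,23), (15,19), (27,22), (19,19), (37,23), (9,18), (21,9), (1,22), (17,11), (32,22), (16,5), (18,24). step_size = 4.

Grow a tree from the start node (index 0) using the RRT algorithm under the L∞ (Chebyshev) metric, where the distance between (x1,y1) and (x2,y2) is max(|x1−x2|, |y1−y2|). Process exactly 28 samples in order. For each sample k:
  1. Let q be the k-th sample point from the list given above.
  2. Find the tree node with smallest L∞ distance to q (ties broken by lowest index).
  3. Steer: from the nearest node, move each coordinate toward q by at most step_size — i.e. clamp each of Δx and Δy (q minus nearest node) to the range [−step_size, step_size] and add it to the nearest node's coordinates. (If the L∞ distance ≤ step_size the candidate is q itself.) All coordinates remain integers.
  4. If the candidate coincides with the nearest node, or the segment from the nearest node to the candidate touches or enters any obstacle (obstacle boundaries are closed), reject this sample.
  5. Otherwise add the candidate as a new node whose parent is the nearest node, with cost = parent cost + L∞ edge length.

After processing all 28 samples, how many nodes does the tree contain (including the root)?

1. q=(16,20) nearest=0 d=18 new=(6,6) → add node 1 parent=0 cost=4
2. q=(33,1) nearest=1 d=27 new=(10,2) → add node 2 parent=1 cost=8
3. q=(18,24) nearest=1 d=18 new=(10,10) → add node 3 parent=1 cost=8
4. q=(25,23) nearest=3 d=15 new=(14,14) → blocked by [12,21]×[9,12], reject
5. q=(26,11) nearest=2 d=16 new=(14,6) → add node 4 parent=2 cost=12
6. q=(31,9) nearest=4 d=17 new=(18,9) → blocked by [12,21]×[9,12], reject
7. q=(27,12) nearest=4 d=13 new=(18,10) → blocked by [12,21]×[9,12], reject
8. q=(10,5) nearest=2 d=3 new=(10,5) → add node 5 parent=2 cost=11
9. q=(11,22) nearest=3 d=12 new=(11,14) → add node 6 parent=3 cost=12
10. q=(19,6) nearest=4 d=5 new=(18,6) → add node 7 parent=4 cost=16
11. q=(2,21) nearest=6 d=9 new=(7,18) → add node 8 parent=6 cost=16
12. q=(8,13) nearest=3 d=3 new=(8,13) → add node 9 parent=3 cost=11
13. q=(22,16) nearest=4 d=10 new=(18,10) → blocked by [12,21]×[9,12], reject
14. q=(36,9) nearest=7 d=18 new=(22,9) → add node 10 parent=7 cost=20
15. q=(28,15) nearest=10 d=6 new=(26,13) → add node 11 parent=10 cost=24
16. q=(3,13) nearest=8 d=5 new=(3,14) → add node 12 parent=8 cost=20
17. q=(25,23) nearest=11 d=10 new=(25,17) → add node 13 parent=11 cost=28
18. q=(15,19) nearest=6 d=5 new=(15,18) → blocked by [14,19]×[18,24], reject
19. q=(27,22) nearest=13 d=5 new=(27,21) → blocked by [21,30]×[19,23], reject
20. q=(19,19) nearest=13 d=6 new=(21,19) → blocked by [21,30]×[19,23], reject
21. q=(37,23) nearest=11 d=11 new=(30,17) → add node 14 parent=11 cost=28
22. q=(9,18) nearest=8 d=2 new=(9,18) → add node 15 parent=8 cost=18
23. q=(21,9) nearest=10 d=1 new=(21,9) → blocked by [12,21]×[9,12], reject
24. q=(1,22) nearest=8 d=6 new=(3,22) → add node 16 parent=8 cost=20
25. q=(17,11) nearest=4 d=5 new=(17,10) → blocked by [12,21]×[9,12], reject
26. q=(32,22) nearest=14 d=5 new=(32,21) → add node 17 parent=14 cost=32
27. q=(16,5) nearest=4 d=2 new=(16,5) → add node 18 parent=4 cost=14
28. q=(18,24) nearest=13 d=7 new=(21,21) → blocked by [21,30]×[19,23], reject

Node count: 19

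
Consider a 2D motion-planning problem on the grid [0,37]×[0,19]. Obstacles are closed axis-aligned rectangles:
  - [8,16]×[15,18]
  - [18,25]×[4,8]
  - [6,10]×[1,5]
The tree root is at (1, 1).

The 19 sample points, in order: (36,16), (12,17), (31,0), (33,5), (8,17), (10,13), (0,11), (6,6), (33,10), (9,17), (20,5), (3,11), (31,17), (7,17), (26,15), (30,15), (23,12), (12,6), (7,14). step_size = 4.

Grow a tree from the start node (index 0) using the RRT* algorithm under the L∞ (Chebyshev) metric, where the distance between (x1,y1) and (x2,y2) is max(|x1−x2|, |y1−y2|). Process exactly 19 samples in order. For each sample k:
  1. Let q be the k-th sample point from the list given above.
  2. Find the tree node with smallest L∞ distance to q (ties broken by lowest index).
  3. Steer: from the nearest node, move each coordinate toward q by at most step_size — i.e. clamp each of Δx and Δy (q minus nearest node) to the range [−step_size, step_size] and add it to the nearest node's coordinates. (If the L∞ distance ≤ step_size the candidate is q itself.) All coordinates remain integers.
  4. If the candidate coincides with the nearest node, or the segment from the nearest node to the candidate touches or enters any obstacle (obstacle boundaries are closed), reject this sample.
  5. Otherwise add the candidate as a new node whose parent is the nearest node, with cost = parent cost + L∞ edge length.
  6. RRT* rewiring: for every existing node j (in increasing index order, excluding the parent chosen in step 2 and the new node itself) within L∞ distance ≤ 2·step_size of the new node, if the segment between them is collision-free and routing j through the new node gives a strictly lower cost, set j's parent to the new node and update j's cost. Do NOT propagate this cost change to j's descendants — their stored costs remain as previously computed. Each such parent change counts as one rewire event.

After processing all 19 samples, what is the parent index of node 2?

Parent of node 2: 1

1. q=(36,16) nearest=0 d=35 new=(5,5) → add node 1 parent=0 cost=4
2. q=(12,17) nearest=1 d=12 new=(9,9) → add node 2 parent=1 cost=8
3. q=(31,0) nearest=2 d=22 new=(13,5) → add node 3 parent=2 cost=12
4. q=(33,5) nearest=3 d=20 new=(17,5) → add node 4 parent=3 cost=16
5. q=(8,17) nearest=2 d=8 new=(8,13) → add node 5 parent=2 cost=12
6. q=(10,13) nearest=5 d=2 new=(10,13) → add node 6 parent=5 cost=14
7. q=(0,11) nearest=1 d=6 new=(1,9) → add node 7 parent=1 cost=8
8. q=(6,6) nearest=1 d=1 new=(6,6) → add node 8 parent=1 cost=5; rewire 6→8 (12<14)
9. q=(33,10) nearest=4 d=16 new=(21,9) → blocked by [18,25]×[4,8], reject
10. q=(9,17) nearest=5 d=4 new=(9,17) → blocked by [8,16]×[15,18], reject
11. q=(20,5) nearest=4 d=3 new=(20,5) → blocked by [18,25]×[4,8], reject
12. q=(3,11) nearest=7 d=2 new=(3,11) → add node 9 parent=7 cost=10
13. q=(31,17) nearest=4 d=14 new=(21,9) → blocked by [18,25]×[4,8], reject
14. q=(7,17) nearest=5 d=4 new=(7,17) → add node 10 parent=5 cost=16
15. q=(26,15) nearest=4 d=10 new=(21,9) → blocked by [18,25]×[4,8], reject
16. q=(30,15) nearest=4 d=13 new=(21,9) → blocked by [18,25]×[4,8], reject
17. q=(23,12) nearest=4 d=7 new=(21,9) → blocked by [18,25]×[4,8], reject
18. q=(12,6) nearest=3 d=1 new=(12,6) → add node 11 parent=3 cost=13
19. q=(7,14) nearest=5 d=1 new=(7,14) → add node 12 parent=5 cost=13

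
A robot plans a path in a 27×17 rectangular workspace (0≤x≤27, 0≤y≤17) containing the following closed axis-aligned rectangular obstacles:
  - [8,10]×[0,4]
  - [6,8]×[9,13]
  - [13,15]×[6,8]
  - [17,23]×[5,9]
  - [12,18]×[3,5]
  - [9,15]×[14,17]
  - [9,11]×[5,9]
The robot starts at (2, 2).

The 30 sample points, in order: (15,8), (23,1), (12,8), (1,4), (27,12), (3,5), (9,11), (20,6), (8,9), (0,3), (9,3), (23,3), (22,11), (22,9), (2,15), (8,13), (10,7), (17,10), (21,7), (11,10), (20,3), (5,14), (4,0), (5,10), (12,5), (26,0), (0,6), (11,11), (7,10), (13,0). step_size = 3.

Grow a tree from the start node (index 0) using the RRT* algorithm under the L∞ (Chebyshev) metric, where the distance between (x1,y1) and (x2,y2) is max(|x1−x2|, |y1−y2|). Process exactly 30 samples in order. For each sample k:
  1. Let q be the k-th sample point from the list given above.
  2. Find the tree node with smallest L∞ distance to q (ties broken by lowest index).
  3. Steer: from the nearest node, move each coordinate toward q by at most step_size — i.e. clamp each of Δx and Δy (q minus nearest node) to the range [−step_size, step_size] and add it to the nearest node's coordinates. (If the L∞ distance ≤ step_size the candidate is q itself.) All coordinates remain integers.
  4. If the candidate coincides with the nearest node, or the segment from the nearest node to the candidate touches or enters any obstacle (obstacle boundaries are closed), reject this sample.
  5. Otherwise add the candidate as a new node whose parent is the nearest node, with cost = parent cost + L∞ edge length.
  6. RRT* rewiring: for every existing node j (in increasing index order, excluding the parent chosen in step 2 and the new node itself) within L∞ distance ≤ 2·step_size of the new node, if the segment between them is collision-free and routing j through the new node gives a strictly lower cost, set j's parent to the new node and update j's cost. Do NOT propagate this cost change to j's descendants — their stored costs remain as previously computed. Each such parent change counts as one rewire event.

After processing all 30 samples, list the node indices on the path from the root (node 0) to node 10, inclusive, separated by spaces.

1. q=(15,8) nearest=0 d=13 new=(5,5) → add node 1 parent=0 cost=3
2. q=(23,1) nearest=1 d=18 new=(8,2) → blocked by [8,10]×[0,4], reject
3. q=(12,8) nearest=1 d=7 new=(8,8) → add node 2 parent=1 cost=6
4. q=(1,4) nearest=0 d=2 new=(1,4) → add node 3 parent=0 cost=2
5. q=(27,12) nearest=2 d=19 new=(11,11) → blocked by [9,11]×[5,9], reject
6. q=(3,5) nearest=1 d=2 new=(3,5) → add node 4 parent=1 cost=5
7. q=(9,11) nearest=2 d=3 new=(9,11) → add node 5 parent=2 cost=9
8. q=(20,6) nearest=5 d=11 new=(12,8) → blocked by [9,11]×[5,9], reject
9. q=(8,9) nearest=2 d=1 new=(8,9) → blocked by [6,8]×[9,13], reject
10. q=(0,3) nearest=3 d=1 new=(0,3) → add node 6 parent=3 cost=3
11. q=(9,3) nearest=1 d=4 new=(8,3) → blocked by [8,10]×[0,4], reject
12. q=(23,3) nearest=5 d=14 new=(12,8) → blocked by [9,11]×[5,9], reject
13. q=(22,11) nearest=5 d=13 new=(12,11) → add node 7 parent=5 cost=12
14. q=(22,9) nearest=7 d=10 new=(15,9) → add node 8 parent=7 cost=15
15. q=(2,15) nearest=2 d=7 new=(5,11) → blocked by [6,8]×[9,13], reject
16. q=(8,13) nearest=5 d=2 new=(8,13) → blocked by [6,8]×[9,13], reject
17. q=(10,7) nearest=2 d=2 new=(10,7) → blocked by [9,11]×[5,9], reject
18. q=(17,10) nearest=8 d=2 new=(17,10) → add node 9 parent=8 cost=17
19. q=(21,7) nearest=9 d=4 new=(20,7) → blocked by [17,23]×[5,9], reject
20. q=(11,10) nearest=7 d=1 new=(11,10) → add node 10 parent=7 cost=13
21. q=(20,3) nearest=8 d=6 new=(18,6) → blocked by [17,23]×[5,9], reject
22. q=(5,14) nearest=5 d=4 new=(6,14) → blocked by [6,8]×[9,13], reject
23. q=(4,0) nearest=0 d=2 new=(4,0) → add node 11 parent=0 cost=2
24. q=(5,10) nearest=2 d=3 new=(5,10) → blocked by [6,8]×[9,13], reject
25. q=(12,5) nearest=2 d=4 new=(11,5) → blocked by [9,11]×[5,9], reject
26. q=(26,0) nearest=9 d=10 new=(20,7) → blocked by [17,23]×[5,9], reject
27. q=(0,6) nearest=3 d=2 new=(0,6) → add node 12 parent=3 cost=4
28. q=(11,11) nearest=7 d=1 new=(11,11) → add node 13 parent=7 cost=13
29. q=(7,10) nearest=2 d=2 new=(7,10) → blocked by [6,8]×[9,13], reject
30. q=(13,0) nearest=1 d=8 new=(8,2) → blocked by [8,10]×[0,4], reject

Path: 0 1 2 5 7 10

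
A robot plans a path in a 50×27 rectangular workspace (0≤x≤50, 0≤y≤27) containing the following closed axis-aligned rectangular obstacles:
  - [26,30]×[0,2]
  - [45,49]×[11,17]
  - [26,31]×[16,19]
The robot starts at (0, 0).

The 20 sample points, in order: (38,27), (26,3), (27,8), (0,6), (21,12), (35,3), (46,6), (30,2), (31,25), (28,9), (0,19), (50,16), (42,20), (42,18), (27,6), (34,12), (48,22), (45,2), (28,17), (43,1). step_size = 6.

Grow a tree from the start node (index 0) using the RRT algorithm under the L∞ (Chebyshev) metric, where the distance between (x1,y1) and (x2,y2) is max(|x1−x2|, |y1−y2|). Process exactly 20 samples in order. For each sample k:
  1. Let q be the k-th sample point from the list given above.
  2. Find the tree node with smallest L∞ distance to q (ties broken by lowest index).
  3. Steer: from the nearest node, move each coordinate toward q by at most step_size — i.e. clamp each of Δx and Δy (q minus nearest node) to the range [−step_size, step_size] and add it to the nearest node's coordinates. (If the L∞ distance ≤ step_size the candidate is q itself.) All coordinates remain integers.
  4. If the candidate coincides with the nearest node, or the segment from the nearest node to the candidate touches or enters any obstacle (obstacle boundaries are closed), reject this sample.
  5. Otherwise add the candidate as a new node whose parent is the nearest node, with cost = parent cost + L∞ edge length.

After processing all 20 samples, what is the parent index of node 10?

Parent of node 10: 7

1. q=(38,27) nearest=0 d=38 new=(6,6) → add node 1 parent=0 cost=6
2. q=(26,3) nearest=1 d=20 new=(12,3) → add node 2 parent=1 cost=12
3. q=(27,8) nearest=2 d=15 new=(18,8) → add node 3 parent=2 cost=18
4. q=(0,6) nearest=0 d=6 new=(0,6) → add node 4 parent=0 cost=6
5. q=(21,12) nearest=3 d=4 new=(21,12) → add node 5 parent=3 cost=22
6. q=(35,3) nearest=5 d=14 new=(27,6) → add node 6 parent=5 cost=28
7. q=(46,6) nearest=6 d=19 new=(33,6) → add node 7 parent=6 cost=34
8. q=(30,2) nearest=6 d=4 new=(30,2) → blocked by [26,30]×[0,2], reject
9. q=(31,25) nearest=5 d=13 new=(27,18) → blocked by [26,31]×[16,19], reject
10. q=(28,9) nearest=6 d=3 new=(28,9) → add node 8 parent=6 cost=31
11. q=(0,19) nearest=1 d=13 new=(0,12) → add node 9 parent=1 cost=12
12. q=(50,16) nearest=7 d=17 new=(39,12) → add node 10 parent=7 cost=40
13. q=(42,20) nearest=10 d=8 new=(42,18) → add node 11 parent=10 cost=46
14. q=(42,18) nearest=11 d=0 → coincident, reject
15. q=(27,6) nearest=6 d=0 → coincident, reject
16. q=(34,12) nearest=10 d=5 new=(34,12) → add node 12 parent=10 cost=45
17. q=(48,22) nearest=11 d=6 new=(48,22) → add node 13 parent=11 cost=52
18. q=(45,2) nearest=10 d=10 new=(45,6) → add node 14 parent=10 cost=46
19. q=(28,17) nearest=12 d=6 new=(28,17) → blocked by [26,31]×[16,19], reject
20. q=(43,1) nearest=14 d=5 new=(43,1) → add node 15 parent=14 cost=51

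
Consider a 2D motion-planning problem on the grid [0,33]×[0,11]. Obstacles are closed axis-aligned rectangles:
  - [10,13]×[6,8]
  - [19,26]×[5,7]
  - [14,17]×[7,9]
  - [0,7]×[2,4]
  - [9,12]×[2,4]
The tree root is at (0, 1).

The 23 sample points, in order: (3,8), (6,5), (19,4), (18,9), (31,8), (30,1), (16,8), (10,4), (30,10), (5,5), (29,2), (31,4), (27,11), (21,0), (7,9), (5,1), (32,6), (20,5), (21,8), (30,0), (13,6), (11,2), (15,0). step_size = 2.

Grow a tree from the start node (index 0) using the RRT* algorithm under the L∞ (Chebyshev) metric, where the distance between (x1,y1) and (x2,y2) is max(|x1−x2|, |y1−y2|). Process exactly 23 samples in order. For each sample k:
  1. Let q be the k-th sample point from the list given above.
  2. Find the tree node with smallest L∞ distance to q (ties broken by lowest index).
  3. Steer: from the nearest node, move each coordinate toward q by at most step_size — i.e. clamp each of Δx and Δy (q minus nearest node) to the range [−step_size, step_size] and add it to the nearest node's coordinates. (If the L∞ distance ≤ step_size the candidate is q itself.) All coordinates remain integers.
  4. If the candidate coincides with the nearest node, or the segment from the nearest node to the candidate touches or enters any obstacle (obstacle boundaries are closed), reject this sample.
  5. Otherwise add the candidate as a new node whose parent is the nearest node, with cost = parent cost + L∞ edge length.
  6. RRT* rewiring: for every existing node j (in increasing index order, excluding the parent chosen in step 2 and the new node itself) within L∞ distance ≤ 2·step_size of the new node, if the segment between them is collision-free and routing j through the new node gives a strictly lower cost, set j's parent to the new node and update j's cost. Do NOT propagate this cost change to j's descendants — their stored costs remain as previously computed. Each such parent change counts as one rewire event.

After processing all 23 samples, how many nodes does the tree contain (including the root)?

Node count: 6

1. q=(3,8) nearest=0 d=7 new=(2,3) → blocked by [0,7]×[2,4], reject
2. q=(6,5) nearest=0 d=6 new=(2,3) → blocked by [0,7]×[2,4], reject
3. q=(19,4) nearest=0 d=19 new=(2,3) → blocked by [0,7]×[2,4], reject
4. q=(18,9) nearest=0 d=18 new=(2,3) → blocked by [0,7]×[2,4], reject
5. q=(31,8) nearest=0 d=31 new=(2,3) → blocked by [0,7]×[2,4], reject
6. q=(30,1) nearest=0 d=30 new=(2,1) → add node 1 parent=0 cost=2
7. q=(16,8) nearest=1 d=14 new=(4,3) → blocked by [0,7]×[2,4], reject
8. q=(10,4) nearest=1 d=8 new=(4,3) → blocked by [0,7]×[2,4], reject
9. q=(30,10) nearest=1 d=28 new=(4,3) → blocked by [0,7]×[2,4], reject
10. q=(5,5) nearest=1 d=4 new=(4,3) → blocked by [0,7]×[2,4], reject
11. q=(29,2) nearest=1 d=27 new=(4,2) → blocked by [0,7]×[2,4], reject
12. q=(31,4) nearest=1 d=29 new=(4,3) → blocked by [0,7]×[2,4], reject
13. q=(27,11) nearest=1 d=25 new=(4,3) → blocked by [0,7]×[2,4], reject
14. q=(21,0) nearest=1 d=19 new=(4,0) → add node 2 parent=1 cost=4
15. q=(7,9) nearest=0 d=8 new=(2,3) → blocked by [0,7]×[2,4], reject
16. q=(5,1) nearest=2 d=1 new=(5,1) → add node 3 parent=2 cost=5
17. q=(32,6) nearest=3 d=27 new=(7,3) → blocked by [0,7]×[2,4], reject
18. q=(20,5) nearest=3 d=15 new=(7,3) → blocked by [0,7]×[2,4], reject
19. q=(21,8) nearest=3 d=16 new=(7,3) → blocked by [0,7]×[2,4], reject
20. q=(30,0) nearest=3 d=25 new=(7,0) → add node 4 parent=3 cost=7
21. q=(13,6) nearest=4 d=6 new=(9,2) → blocked by [9,12]×[2,4], reject
22. q=(11,2) nearest=4 d=4 new=(9,2) → blocked by [9,12]×[2,4], reject
23. q=(15,0) nearest=4 d=8 new=(9,0) → add node 5 parent=4 cost=9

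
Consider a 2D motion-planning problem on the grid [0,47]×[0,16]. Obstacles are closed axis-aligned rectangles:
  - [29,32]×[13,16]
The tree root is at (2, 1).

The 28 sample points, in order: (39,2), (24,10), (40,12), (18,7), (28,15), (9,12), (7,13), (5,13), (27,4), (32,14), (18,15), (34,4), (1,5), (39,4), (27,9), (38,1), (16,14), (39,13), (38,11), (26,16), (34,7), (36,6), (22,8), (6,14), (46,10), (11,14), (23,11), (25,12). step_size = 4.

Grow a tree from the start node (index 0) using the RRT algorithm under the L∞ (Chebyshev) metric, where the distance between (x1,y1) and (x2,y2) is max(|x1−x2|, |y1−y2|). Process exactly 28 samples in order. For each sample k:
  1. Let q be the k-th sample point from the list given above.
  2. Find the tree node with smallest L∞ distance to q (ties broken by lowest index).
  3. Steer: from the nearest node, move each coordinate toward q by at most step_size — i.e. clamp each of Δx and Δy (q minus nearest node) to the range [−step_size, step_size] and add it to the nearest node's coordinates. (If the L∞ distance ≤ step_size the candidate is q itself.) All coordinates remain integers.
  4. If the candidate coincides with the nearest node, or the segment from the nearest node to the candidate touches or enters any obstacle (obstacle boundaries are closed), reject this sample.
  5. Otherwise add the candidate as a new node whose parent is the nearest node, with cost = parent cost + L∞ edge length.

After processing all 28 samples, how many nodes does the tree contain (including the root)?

Node count: 27

1. q=(39,2) nearest=0 d=37 new=(6,2) → add node 1 parent=0 cost=4
2. q=(24,10) nearest=1 d=18 new=(10,6) → add node 2 parent=1 cost=8
3. q=(40,12) nearest=2 d=30 new=(14,10) → add node 3 parent=2 cost=12
4. q=(18,7) nearest=3 d=4 new=(18,7) → add node 4 parent=3 cost=16
5. q=(28,15) nearest=4 d=10 new=(22,11) → add node 5 parent=4 cost=20
6. q=(9,12) nearest=3 d=5 new=(10,12) → add node 6 parent=3 cost=16
7. q=(7,13) nearest=6 d=3 new=(7,13) → add node 7 parent=6 cost=19
8. q=(5,13) nearest=7 d=2 new=(5,13) → add node 8 parent=7 cost=21
9. q=(27,4) nearest=5 d=7 new=(26,7) → add node 9 parent=5 cost=24
10. q=(32,14) nearest=9 d=7 new=(30,11) → add node 10 parent=9 cost=28
11. q=(18,15) nearest=5 d=4 new=(18,15) → add node 11 parent=5 cost=24
12. q=(34,4) nearest=10 d=7 new=(34,7) → add node 12 parent=10 cost=32
13. q=(1,5) nearest=0 d=4 new=(1,5) → add node 13 parent=0 cost=4
14. q=(39,4) nearest=12 d=5 new=(38,4) → add node 14 parent=12 cost=36
15. q=(27,9) nearest=9 d=2 new=(27,9) → add node 15 parent=9 cost=26
16. q=(38,1) nearest=14 d=3 new=(38,1) → add node 16 parent=14 cost=39
17. q=(16,14) nearest=11 d=2 new=(16,14) → add node 17 parent=11 cost=26
18. q=(39,13) nearest=12 d=6 new=(38,11) → add node 18 parent=12 cost=36
19. q=(38,11) nearest=18 d=0 → coincident, reject
20. q=(26,16) nearest=5 d=5 new=(26,15) → add node 19 parent=5 cost=24
21. q=(34,7) nearest=12 d=0 → coincident, reject
22. q=(36,6) nearest=12 d=2 new=(36,6) → add node 20 parent=12 cost=34
23. q=(22,8) nearest=5 d=3 new=(22,8) → add node 21 parent=5 cost=23
24. q=(6,14) nearest=7 d=1 new=(6,14) → add node 22 parent=7 cost=20
25. q=(46,10) nearest=14 d=8 new=(42,8) → add node 23 parent=14 cost=40
26. q=(11,14) nearest=6 d=2 new=(11,14) → add node 24 parent=6 cost=18
27. q=(23,11) nearest=5 d=1 new=(23,11) → add node 25 parent=5 cost=21
28. q=(25,12) nearest=25 d=2 new=(25,12) → add node 26 parent=25 cost=23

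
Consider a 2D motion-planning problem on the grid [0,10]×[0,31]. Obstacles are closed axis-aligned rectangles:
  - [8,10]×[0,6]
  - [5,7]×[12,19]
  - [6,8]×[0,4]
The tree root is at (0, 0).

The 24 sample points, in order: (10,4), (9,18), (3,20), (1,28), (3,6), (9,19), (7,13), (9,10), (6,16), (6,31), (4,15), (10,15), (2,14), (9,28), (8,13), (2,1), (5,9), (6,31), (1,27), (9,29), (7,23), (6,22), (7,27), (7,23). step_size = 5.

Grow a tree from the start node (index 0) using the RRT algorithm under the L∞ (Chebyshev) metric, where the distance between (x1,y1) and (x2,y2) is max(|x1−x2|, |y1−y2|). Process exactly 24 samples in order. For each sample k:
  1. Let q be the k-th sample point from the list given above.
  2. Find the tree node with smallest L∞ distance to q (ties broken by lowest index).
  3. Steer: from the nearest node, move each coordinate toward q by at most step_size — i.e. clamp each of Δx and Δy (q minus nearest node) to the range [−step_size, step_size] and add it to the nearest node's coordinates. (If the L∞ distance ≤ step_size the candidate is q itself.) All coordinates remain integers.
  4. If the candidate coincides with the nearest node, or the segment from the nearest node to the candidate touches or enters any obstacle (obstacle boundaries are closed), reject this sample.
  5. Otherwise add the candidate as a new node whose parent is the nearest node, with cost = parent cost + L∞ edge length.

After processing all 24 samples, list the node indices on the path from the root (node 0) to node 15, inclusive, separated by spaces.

Path: 0 1 2 4 6 7 11 14 15

1. q=(10,4) nearest=0 d=10 new=(5,4) → add node 1 parent=0 cost=5
2. q=(9,18) nearest=1 d=14 new=(9,9) → add node 2 parent=1 cost=10
3. q=(3,20) nearest=2 d=11 new=(4,14) → blocked by [5,7]×[12,19], reject
4. q=(1,28) nearest=2 d=19 new=(4,14) → blocked by [5,7]×[12,19], reject
5. q=(3,6) nearest=1 d=2 new=(3,6) → add node 3 parent=1 cost=7
6. q=(9,19) nearest=2 d=10 new=(9,14) → add node 4 parent=2 cost=15
7. q=(7,13) nearest=4 d=2 new=(7,13) → blocked by [5,7]×[12,19], reject
8. q=(9,10) nearest=2 d=1 new=(9,10) → add node 5 parent=2 cost=11
9. q=(6,16) nearest=4 d=3 new=(6,16) → blocked by [5,7]×[12,19], reject
10. q=(6,31) nearest=4 d=17 new=(6,19) → blocked by [5,7]×[12,19], reject
11. q=(4,15) nearest=4 d=5 new=(4,15) → blocked by [5,7]×[12,19], reject
12. q=(10,15) nearest=4 d=1 new=(10,15) → add node 6 parent=4 cost=16
13. q=(2,14) nearest=2 d=7 new=(4,14) → blocked by [5,7]×[12,19], reject
14. q=(9,28) nearest=6 d=13 new=(9,20) → add node 7 parent=6 cost=21
15. q=(8,13) nearest=4 d=1 new=(8,13) → add node 8 parent=4 cost=16
16. q=(2,1) nearest=0 d=2 new=(2,1) → add node 9 parent=0 cost=2
17. q=(5,9) nearest=3 d=3 new=(5,9) → add node 10 parent=3 cost=10
18. q=(6,31) nearest=7 d=11 new=(6,25) → add node 11 parent=7 cost=26
19. q=(1,27) nearest=11 d=5 new=(1,27) → add node 12 parent=11 cost=31
20. q=(9,29) nearest=11 d=4 new=(9,29) → add node 13 parent=11 cost=30
21. q=(7,23) nearest=11 d=2 new=(7,23) → add node 14 parent=11 cost=28
22. q=(6,22) nearest=14 d=1 new=(6,22) → add node 15 parent=14 cost=29
23. q=(7,27) nearest=11 d=2 new=(7,27) → add node 16 parent=11 cost=28
24. q=(7,23) nearest=14 d=0 → coincident, reject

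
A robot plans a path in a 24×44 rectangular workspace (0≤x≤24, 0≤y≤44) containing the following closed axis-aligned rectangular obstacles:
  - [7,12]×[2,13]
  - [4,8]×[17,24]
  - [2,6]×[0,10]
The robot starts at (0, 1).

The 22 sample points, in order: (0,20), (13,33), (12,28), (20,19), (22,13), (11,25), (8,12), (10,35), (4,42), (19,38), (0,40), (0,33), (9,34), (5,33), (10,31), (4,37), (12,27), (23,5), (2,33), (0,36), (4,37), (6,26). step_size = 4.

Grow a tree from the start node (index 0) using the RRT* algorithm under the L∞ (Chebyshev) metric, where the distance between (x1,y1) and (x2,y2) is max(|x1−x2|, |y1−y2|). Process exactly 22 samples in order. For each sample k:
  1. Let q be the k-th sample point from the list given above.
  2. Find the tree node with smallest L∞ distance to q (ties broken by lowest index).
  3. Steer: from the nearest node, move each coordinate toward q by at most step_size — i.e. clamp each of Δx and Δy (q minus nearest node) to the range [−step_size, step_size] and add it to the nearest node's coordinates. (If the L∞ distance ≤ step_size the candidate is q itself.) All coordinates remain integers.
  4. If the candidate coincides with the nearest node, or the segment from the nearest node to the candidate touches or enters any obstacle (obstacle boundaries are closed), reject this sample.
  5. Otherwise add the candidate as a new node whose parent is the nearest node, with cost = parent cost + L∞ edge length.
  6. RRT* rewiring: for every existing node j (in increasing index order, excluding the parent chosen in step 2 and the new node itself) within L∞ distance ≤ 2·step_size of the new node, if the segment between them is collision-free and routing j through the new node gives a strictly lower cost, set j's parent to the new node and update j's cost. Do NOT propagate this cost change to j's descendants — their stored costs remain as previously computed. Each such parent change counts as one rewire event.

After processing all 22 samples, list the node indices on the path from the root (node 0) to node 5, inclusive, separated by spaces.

1. q=(0,20) nearest=0 d=19 new=(0,5) → add node 1 parent=0 cost=4
2. q=(13,33) nearest=1 d=28 new=(4,9) → blocked by [2,6]×[0,10], reject
3. q=(12,28) nearest=1 d=23 new=(4,9) → blocked by [2,6]×[0,10], reject
4. q=(20,19) nearest=0 d=20 new=(4,5) → blocked by [2,6]×[0,10], reject
5. q=(22,13) nearest=0 d=22 new=(4,5) → blocked by [2,6]×[0,10], reject
6. q=(11,25) nearest=1 d=20 new=(4,9) → blocked by [2,6]×[0,10], reject
7. q=(8,12) nearest=1 d=8 new=(4,9) → blocked by [2,6]×[0,10], reject
8. q=(10,35) nearest=1 d=30 new=(4,9) → blocked by [2,6]×[0,10], reject
9. q=(4,42) nearest=1 d=37 new=(4,9) → blocked by [2,6]×[0,10], reject
10. q=(19,38) nearest=1 d=33 new=(4,9) → blocked by [2,6]×[0,10], reject
11. q=(0,40) nearest=1 d=35 new=(0,9) → add node 2 parent=1 cost=8
12. q=(0,33) nearest=2 d=24 new=(0,13) → add node 3 parent=2 cost=12
13. q=(9,34) nearest=3 d=21 new=(4,17) → blocked by [4,8]×[17,24], reject
14. q=(5,33) nearest=3 d=20 new=(4,17) → blocked by [4,8]×[17,24], reject
15. q=(10,31) nearest=3 d=18 new=(4,17) → blocked by [4,8]×[17,24], reject
16. q=(4,37) nearest=3 d=24 new=(4,17) → blocked by [4,8]×[17,24], reject
17. q=(12,27) nearest=3 d=14 new=(4,17) → blocked by [4,8]×[17,24], reject
18. q=(23,5) nearest=0 d=23 new=(4,5) → blocked by [2,6]×[0,10], reject
19. q=(2,33) nearest=3 d=20 new=(2,17) → add node 4 parent=3 cost=16
20. q=(0,36) nearest=4 d=19 new=(0,21) → add node 5 parent=4 cost=20
21. q=(4,37) nearest=5 d=16 new=(4,25) → add node 6 parent=5 cost=24
22. q=(6,26) nearest=6 d=2 new=(6,26) → add node 7 parent=6 cost=26

Path: 0 1 2 3 4 5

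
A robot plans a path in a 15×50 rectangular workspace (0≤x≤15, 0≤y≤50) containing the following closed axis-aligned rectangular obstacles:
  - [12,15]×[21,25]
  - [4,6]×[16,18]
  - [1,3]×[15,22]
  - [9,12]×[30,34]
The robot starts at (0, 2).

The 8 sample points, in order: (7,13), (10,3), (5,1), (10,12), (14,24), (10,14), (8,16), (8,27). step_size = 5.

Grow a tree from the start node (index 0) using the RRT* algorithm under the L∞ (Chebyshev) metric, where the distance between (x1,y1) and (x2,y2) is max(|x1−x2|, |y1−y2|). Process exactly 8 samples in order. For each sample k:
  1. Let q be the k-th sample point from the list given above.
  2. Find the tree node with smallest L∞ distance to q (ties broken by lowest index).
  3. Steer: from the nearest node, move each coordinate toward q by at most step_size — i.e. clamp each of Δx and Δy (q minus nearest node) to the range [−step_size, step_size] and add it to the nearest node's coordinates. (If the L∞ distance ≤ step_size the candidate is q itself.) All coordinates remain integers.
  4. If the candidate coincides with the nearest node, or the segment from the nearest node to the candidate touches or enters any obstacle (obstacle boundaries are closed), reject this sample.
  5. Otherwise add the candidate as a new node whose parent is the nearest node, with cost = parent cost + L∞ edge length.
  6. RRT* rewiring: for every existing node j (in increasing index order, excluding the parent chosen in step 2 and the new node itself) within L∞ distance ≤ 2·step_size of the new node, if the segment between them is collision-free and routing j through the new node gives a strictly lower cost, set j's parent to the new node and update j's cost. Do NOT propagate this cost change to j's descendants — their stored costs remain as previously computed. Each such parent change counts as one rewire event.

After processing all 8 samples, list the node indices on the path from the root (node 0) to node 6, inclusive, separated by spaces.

1. q=(7,13) nearest=0 d=11 new=(5,7) → add node 1 parent=0 cost=5
2. q=(10,3) nearest=1 d=5 new=(10,3) → add node 2 parent=1 cost=10
3. q=(5,1) nearest=0 d=5 new=(5,1) → add node 3 parent=0 cost=5
4. q=(10,12) nearest=1 d=5 new=(10,12) → add node 4 parent=1 cost=10
5. q=(14,24) nearest=4 d=12 new=(14,17) → add node 5 parent=4 cost=15
6. q=(10,14) nearest=4 d=2 new=(10,14) → add node 6 parent=4 cost=12
7. q=(8,16) nearest=6 d=2 new=(8,16) → add node 7 parent=6 cost=14
8. q=(8,27) nearest=5 d=10 new=(9,22) → add node 8 parent=5 cost=20

Path: 0 1 4 6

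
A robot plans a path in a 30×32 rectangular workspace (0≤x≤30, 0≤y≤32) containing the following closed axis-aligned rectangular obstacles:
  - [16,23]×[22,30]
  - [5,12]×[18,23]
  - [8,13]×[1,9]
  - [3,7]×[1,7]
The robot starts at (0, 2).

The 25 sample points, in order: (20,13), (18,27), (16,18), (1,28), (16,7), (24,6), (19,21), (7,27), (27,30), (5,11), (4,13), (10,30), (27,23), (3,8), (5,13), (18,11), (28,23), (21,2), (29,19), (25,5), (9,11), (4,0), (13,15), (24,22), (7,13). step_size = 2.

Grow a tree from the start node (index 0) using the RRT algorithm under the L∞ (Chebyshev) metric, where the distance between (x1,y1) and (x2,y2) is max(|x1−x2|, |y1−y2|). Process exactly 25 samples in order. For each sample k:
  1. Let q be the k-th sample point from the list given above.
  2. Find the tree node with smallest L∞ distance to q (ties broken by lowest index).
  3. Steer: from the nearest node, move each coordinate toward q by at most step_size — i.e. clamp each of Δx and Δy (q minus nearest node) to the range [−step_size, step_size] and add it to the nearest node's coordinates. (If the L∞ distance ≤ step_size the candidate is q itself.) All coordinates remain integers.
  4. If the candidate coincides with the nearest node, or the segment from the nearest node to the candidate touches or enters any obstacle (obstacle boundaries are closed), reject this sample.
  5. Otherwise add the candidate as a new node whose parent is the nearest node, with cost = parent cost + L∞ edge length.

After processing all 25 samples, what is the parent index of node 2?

Parent of node 2: 1

1. q=(20,13) nearest=0 d=20 new=(2,4) → add node 1 parent=0 cost=2
2. q=(18,27) nearest=1 d=23 new=(4,6) → blocked by [3,7]×[1,7], reject
3. q=(16,18) nearest=1 d=14 new=(4,6) → blocked by [3,7]×[1,7], reject
4. q=(1,28) nearest=1 d=24 new=(1,6) → add node 2 parent=1 cost=4
5. q=(16,7) nearest=1 d=14 new=(4,6) → blocked by [3,7]×[1,7], reject
6. q=(24,6) nearest=1 d=22 new=(4,6) → blocked by [3,7]×[1,7], reject
7. q=(19,21) nearest=1 d=17 new=(4,6) → blocked by [3,7]×[1,7], reject
8. q=(7,27) nearest=2 d=21 new=(3,8) → add node 3 parent=2 cost=6
9. q=(27,30) nearest=3 d=24 new=(5,10) → add node 4 parent=3 cost=8
10. q=(5,11) nearest=4 d=1 new=(5,11) → add node 5 parent=4 cost=9
11. q=(4,13) nearest=5 d=2 new=(4,13) → add node 6 parent=5 cost=11
12. q=(10,30) nearest=6 d=17 new=(6,15) → add node 7 parent=6 cost=13
13. q=(27,23) nearest=7 d=21 new=(8,17) → add node 8 parent=7 cost=15
14. q=(3,8) nearest=3 d=0 → coincident, reject
15. q=(5,13) nearest=6 d=1 new=(5,13) → add node 9 parent=6 cost=12
16. q=(18,11) nearest=8 d=10 new=(10,15) → add node 10 parent=8 cost=17
17. q=(28,23) nearest=10 d=18 new=(12,17) → add node 11 parent=10 cost=19
18. q=(21,2) nearest=10 d=13 new=(12,13) → add node 12 parent=10 cost=19
19. q=(29,19) nearest=11 d=17 new=(14,19) → add node 13 parent=11 cost=21
20. q=(25,5) nearest=11 d=13 new=(14,15) → add node 14 parent=11 cost=21
21. q=(9,11) nearest=12 d=3 new=(10,11) → add node 15 parent=12 cost=21
22. q=(4,0) nearest=0 d=4 new=(2,0) → add node 16 parent=0 cost=2
23. q=(13,15) nearest=14 d=1 new=(13,15) → add node 17 parent=14 cost=22
24. q=(24,22) nearest=13 d=10 new=(16,21) → add node 18 parent=13 cost=23
25. q=(7,13) nearest=5 d=2 new=(7,13) → add node 19 parent=5 cost=11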